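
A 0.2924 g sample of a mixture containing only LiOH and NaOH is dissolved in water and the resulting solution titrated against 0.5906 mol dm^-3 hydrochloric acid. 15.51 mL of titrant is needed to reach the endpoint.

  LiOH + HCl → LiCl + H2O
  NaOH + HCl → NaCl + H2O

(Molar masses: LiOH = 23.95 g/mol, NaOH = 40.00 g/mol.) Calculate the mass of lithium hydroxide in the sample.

0.1104 g

n(HCl) = 0.01551 × 0.5906 = 9.160 × 10^-3 mol
Let x = n(LiOH), y = n(NaOH).
Titrant: 1x + 1y = 9.160 × 10^-3;  mass: 23.95x + 40.00y = 0.2924
Solving, x = 4.611 × 10^-3 mol, y = 4.549 × 10^-3 mol
mass of LiOH = 4.611 × 10^-3 × 23.95 = 0.1104 g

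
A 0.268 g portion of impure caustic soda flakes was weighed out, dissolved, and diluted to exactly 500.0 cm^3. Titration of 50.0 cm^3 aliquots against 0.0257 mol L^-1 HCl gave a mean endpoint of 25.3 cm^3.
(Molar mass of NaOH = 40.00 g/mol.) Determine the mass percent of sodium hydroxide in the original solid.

97.0 %

NaOH + HCl → NaCl + H2O
n(HCl) per titration = 0.0253 × 0.0257 = 6.50 × 10^-4 mol
n(NaOH) in each aliquot = 6.50 × 10^-4 mol (1:1 ratio)
n(NaOH) in the whole flask = 6.50 × 10^-4 × 500.0/50.0 = 6.50 × 10^-3 mol
mass of NaOH = 6.50 × 10^-3 × 40.00 = 0.260 g
% NaOH = 0.260 / 0.268 × 100 = 97.0 %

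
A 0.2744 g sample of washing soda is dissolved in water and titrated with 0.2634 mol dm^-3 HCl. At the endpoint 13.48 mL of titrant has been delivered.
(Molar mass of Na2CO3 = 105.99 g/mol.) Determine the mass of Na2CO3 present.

0.1882 g

Na2CO3 + 2 HCl → 2 NaCl + H2O + CO2
n(HCl) = 0.01348 L × 0.2634 mol/L = 3.551 × 10^-3 mol
From the 1:2 ratio, n(Na2CO3) = 1/2 × 3.551 × 10^-3 = 1.775 × 10^-3 mol
mass of Na2CO3 = 1.775 × 10^-3 × 105.99 g/mol = 0.1882 g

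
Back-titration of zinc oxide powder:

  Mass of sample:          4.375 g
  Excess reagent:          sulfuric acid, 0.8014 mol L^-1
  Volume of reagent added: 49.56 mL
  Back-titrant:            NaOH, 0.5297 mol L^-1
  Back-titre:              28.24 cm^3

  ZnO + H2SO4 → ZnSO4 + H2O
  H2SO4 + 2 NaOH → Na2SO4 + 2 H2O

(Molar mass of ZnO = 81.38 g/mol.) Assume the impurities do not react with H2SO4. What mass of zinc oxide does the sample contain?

n(H2SO4) added = 0.04956 × 0.8014 = 0.03972 mol
n(NaOH) used in back-titration = 0.02824 × 0.5297 = 0.01496 mol
From the 1:2 ratio, n(H2SO4) left over = 1/2 × 0.01496 = 7.479 × 10^-3 mol
n(H2SO4) consumed by analyte = 0.03972 − 7.479 × 10^-3 = 0.03224 mol
n(ZnO) = 0.03224 mol (1:1 ratio)
mass of ZnO = 0.03224 × 81.38 = 2.624 g

2.624 g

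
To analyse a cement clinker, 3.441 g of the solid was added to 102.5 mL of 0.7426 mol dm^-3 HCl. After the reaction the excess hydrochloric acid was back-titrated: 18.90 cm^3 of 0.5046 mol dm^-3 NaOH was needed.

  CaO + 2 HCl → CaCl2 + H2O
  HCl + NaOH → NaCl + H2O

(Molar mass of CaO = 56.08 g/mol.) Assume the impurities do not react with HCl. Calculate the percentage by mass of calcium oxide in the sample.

n(HCl) added = 0.1025 × 0.7426 = 0.07612 mol
n(NaOH) used in back-titration = 0.01890 × 0.5046 = 9.537 × 10^-3 mol
n(HCl) left over = 9.537 × 10^-3 mol (1:1 ratio)
n(HCl) consumed by analyte = 0.07612 − 9.537 × 10^-3 = 0.06658 mol
From the 1:2 ratio, n(CaO) = 1/2 × 0.06658 = 0.03329 mol
mass of CaO = 0.03329 × 56.08 = 1.867 g
% CaO = 1.867 / 3.441 × 100 = 54.25 %

54.25 %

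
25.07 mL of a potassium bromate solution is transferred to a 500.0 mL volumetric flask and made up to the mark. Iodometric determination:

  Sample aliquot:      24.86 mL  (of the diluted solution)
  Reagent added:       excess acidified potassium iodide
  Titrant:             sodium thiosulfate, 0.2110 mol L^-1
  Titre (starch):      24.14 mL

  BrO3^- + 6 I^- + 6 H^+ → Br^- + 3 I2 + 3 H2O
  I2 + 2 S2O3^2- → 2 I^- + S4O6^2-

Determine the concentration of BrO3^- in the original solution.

0.6811 mol/L

n(S2O3^2-) = 0.02414 × 0.2110 = 5.094 × 10^-3 mol
n(I2) = n(S2O3^2-)/2 = 2.547 × 10^-3 mol
From the 1:3 ratio, n(BrO3^-) in the aliquot = 1/3 × 2.547 × 10^-3 = 8.489 × 10^-4 mol
[BrO3^-]_dilute = 8.489 × 10^-4 / 0.02486 = 0.03415 mol/L
[BrO3^-]_original = 0.03415 × 500.0/25.07 = 0.6811 mol/L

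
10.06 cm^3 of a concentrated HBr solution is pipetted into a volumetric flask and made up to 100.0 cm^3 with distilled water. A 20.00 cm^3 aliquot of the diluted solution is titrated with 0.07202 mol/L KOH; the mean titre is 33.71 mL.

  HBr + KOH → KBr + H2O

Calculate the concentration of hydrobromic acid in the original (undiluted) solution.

n(KOH) = 0.03371 × 0.07202 = 2.428 × 10^-3 mol
n(HBr) in the aliquot = 2.428 × 10^-3 mol (1:1 ratio)
[HBr]_dilute = 2.428 × 10^-3 / 0.02000 = 0.1214 mol/L
Dilution factor = 100.0 / 10.06 = 9.940
[HBr]_stock = 0.1214 × 9.940 = 1.207 mol/L

1.207 mol/L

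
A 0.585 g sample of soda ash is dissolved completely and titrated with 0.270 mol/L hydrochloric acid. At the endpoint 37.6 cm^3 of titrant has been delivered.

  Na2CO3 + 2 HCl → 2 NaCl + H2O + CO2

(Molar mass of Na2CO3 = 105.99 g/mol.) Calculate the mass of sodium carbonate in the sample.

0.538 g

n(HCl) = 0.0376 L × 0.270 mol/L = 0.0102 mol
From the 1:2 ratio, n(Na2CO3) = 1/2 × 0.0102 = 5.08 × 10^-3 mol
mass of Na2CO3 = 5.08 × 10^-3 × 105.99 g/mol = 0.538 g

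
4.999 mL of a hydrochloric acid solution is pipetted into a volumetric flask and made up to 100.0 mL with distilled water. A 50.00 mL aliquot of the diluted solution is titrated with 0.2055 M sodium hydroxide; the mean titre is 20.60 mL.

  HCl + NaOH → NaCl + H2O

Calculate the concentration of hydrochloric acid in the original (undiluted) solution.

1.694 M

n(NaOH) = 0.02060 × 0.2055 = 4.233 × 10^-3 mol
n(HCl) in the aliquot = 4.233 × 10^-3 mol (1:1 ratio)
[HCl]_dilute = 4.233 × 10^-3 / 0.05000 = 0.08467 mol/L
Dilution factor = 100.0 / 4.999 = 20.00
[HCl]_stock = 0.08467 × 20.00 = 1.694 mol/L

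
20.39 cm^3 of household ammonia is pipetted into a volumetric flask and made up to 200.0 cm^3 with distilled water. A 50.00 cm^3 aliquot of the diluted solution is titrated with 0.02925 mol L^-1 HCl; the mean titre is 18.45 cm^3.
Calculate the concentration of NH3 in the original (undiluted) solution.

0.1059 mol/L

NH3 + HCl → NH4Cl
n(HCl) = 0.01845 × 0.02925 = 5.397 × 10^-4 mol
n(NH3) in the aliquot = 5.397 × 10^-4 mol (1:1 ratio)
[NH3]_dilute = 5.397 × 10^-4 / 0.05000 = 0.01079 mol/L
Dilution factor = 200.0 / 20.39 = 9.809
[NH3]_stock = 0.01079 × 9.809 = 0.1059 mol/L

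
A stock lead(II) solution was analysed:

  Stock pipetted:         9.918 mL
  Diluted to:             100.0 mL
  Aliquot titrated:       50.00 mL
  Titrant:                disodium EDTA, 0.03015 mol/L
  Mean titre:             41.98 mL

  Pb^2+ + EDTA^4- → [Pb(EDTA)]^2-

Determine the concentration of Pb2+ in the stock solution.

0.2552 mol/L

n(EDTA) = 0.04198 × 0.03015 = 1.266 × 10^-3 mol
n(Pb2+) in the aliquot = 1.266 × 10^-3 mol (1:1 ratio)
[Pb2+]_dilute = 1.266 × 10^-3 / 0.05000 = 0.02531 mol/L
Dilution factor = 100.0 / 9.918 = 10.08
[Pb2+]_stock = 0.02531 × 10.08 = 0.2552 mol/L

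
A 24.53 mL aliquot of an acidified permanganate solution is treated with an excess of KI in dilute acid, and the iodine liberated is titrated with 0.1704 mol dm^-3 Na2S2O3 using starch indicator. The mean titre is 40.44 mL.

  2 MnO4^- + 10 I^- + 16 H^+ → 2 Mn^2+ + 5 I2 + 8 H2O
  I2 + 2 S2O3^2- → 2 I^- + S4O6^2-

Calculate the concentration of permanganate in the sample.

n(S2O3^2-) = 0.04044 × 0.1704 = 6.891 × 10^-3 mol
n(I2) = n(S2O3^2-)/2 = 3.445 × 10^-3 mol
From the 2:5 ratio, n(MnO4^-) in the aliquot = 2/5 × 3.445 × 10^-3 = 1.378 × 10^-3 mol
[MnO4^-] = 1.378 × 10^-3 / 0.02453 = 0.05618 mol/L

0.05618 mol/L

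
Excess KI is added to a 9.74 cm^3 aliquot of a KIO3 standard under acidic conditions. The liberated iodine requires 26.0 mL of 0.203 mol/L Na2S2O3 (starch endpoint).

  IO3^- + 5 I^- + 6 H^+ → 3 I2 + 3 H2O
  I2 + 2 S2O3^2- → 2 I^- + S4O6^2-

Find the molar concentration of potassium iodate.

0.0903 mol/L

n(S2O3^2-) = 0.0260 × 0.203 = 5.28 × 10^-3 mol
n(I2) = n(S2O3^2-)/2 = 2.64 × 10^-3 mol
From the 1:3 ratio, n(IO3^-) in the aliquot = 1/3 × 2.64 × 10^-3 = 8.80 × 10^-4 mol
[IO3^-] = 8.80 × 10^-4 / 0.00974 = 0.0903 mol/L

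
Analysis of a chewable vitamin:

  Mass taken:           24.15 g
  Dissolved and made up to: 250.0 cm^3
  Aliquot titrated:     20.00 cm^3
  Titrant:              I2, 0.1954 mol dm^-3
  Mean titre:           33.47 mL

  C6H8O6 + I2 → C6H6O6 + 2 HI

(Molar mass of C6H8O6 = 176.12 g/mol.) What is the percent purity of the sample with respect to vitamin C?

59.62 %

n(I2) per titration = 0.03347 × 0.1954 = 6.540 × 10^-3 mol
n(C6H8O6) in each aliquot = 6.540 × 10^-3 mol (1:1 ratio)
n(C6H8O6) in the whole flask = 6.540 × 10^-3 × 250.0/20.00 = 0.08175 mol
mass of C6H8O6 = 0.08175 × 176.12 = 14.40 g
% C6H8O6 = 14.40 / 24.15 × 100 = 59.62 %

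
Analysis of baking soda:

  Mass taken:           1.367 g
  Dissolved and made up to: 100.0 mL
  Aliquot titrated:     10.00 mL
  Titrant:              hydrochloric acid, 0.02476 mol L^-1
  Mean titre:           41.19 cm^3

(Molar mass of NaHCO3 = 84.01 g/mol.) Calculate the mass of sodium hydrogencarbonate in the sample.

NaHCO3 + HCl → NaCl + H2O + CO2
n(HCl) per titration = 0.04119 × 0.02476 = 1.020 × 10^-3 mol
n(NaHCO3) in each aliquot = 1.020 × 10^-3 mol (1:1 ratio)
n(NaHCO3) in the whole flask = 1.020 × 10^-3 × 100.0/10.00 = 0.01020 mol
mass of NaHCO3 = 0.01020 × 84.01 = 0.8568 g

0.8568 g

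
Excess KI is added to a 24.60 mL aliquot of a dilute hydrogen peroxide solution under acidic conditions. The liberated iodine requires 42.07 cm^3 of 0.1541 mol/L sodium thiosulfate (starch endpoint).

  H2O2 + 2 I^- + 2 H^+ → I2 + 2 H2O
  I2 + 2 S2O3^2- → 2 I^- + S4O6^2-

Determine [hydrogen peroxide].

n(S2O3^2-) = 0.04207 × 0.1541 = 6.483 × 10^-3 mol
n(I2) = n(S2O3^2-)/2 = 3.241 × 10^-3 mol
n(H2O2) in the aliquot = 3.241 × 10^-3 mol (1:1 ratio)
[H2O2] = 3.241 × 10^-3 / 0.02460 = 0.1318 mol/L

0.1318 mol/L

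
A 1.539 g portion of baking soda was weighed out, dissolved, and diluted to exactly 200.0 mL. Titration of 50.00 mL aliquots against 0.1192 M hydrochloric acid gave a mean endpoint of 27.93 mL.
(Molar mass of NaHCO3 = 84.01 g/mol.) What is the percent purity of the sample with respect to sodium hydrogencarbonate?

NaHCO3 + HCl → NaCl + H2O + CO2
n(HCl) per titration = 0.02793 × 0.1192 = 3.329 × 10^-3 mol
n(NaHCO3) in each aliquot = 3.329 × 10^-3 mol (1:1 ratio)
n(NaHCO3) in the whole flask = 3.329 × 10^-3 × 200.0/50.00 = 0.01332 mol
mass of NaHCO3 = 0.01332 × 84.01 = 1.119 g
% NaHCO3 = 1.119 / 1.539 × 100 = 72.69 %

72.69 %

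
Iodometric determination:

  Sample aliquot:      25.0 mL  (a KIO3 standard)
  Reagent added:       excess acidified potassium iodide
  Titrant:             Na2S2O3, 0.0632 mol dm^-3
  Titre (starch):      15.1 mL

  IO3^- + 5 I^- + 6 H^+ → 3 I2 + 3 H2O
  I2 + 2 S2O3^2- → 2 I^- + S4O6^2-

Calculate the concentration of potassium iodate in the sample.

n(S2O3^2-) = 0.0151 × 0.0632 = 9.54 × 10^-4 mol
n(I2) = n(S2O3^2-)/2 = 4.77 × 10^-4 mol
From the 1:3 ratio, n(IO3^-) in the aliquot = 1/3 × 4.77 × 10^-4 = 1.59 × 10^-4 mol
[IO3^-] = 1.59 × 10^-4 / 0.0250 = 0.00636 mol/L

0.00636 mol/L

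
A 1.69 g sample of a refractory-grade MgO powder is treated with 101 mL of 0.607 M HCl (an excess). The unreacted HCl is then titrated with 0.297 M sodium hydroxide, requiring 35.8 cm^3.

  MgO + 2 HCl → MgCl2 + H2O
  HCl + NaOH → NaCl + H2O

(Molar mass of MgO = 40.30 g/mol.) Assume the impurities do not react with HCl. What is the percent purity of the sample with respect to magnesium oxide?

60.4 %

n(HCl) added = 0.101 × 0.607 = 0.0613 mol
n(NaOH) used in back-titration = 0.0358 × 0.297 = 0.0106 mol
n(HCl) left over = 0.0106 mol (1:1 ratio)
n(HCl) consumed by analyte = 0.0613 − 0.0106 = 0.0507 mol
From the 1:2 ratio, n(MgO) = 1/2 × 0.0507 = 0.0253 mol
mass of MgO = 0.0253 × 40.30 = 1.02 g
% MgO = 1.02 / 1.69 × 100 = 60.4 %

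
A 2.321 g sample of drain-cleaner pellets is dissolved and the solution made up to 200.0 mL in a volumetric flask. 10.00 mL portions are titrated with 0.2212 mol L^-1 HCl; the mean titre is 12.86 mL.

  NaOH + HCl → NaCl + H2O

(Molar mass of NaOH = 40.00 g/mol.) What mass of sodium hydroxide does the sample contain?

2.276 g

n(HCl) per titration = 0.01286 × 0.2212 = 2.845 × 10^-3 mol
n(NaOH) in each aliquot = 2.845 × 10^-3 mol (1:1 ratio)
n(NaOH) in the whole flask = 2.845 × 10^-3 × 200.0/10.00 = 0.05689 mol
mass of NaOH = 0.05689 × 40.00 = 2.276 g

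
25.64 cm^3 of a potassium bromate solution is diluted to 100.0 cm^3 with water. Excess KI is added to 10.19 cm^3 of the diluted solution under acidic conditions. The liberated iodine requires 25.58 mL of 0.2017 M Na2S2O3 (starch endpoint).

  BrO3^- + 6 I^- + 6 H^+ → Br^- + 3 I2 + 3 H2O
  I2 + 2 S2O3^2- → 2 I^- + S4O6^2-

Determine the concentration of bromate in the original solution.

0.3291 M

n(S2O3^2-) = 0.02558 × 0.2017 = 5.159 × 10^-3 mol
n(I2) = n(S2O3^2-)/2 = 2.580 × 10^-3 mol
From the 1:3 ratio, n(BrO3^-) in the aliquot = 1/3 × 2.580 × 10^-3 = 8.599 × 10^-4 mol
[BrO3^-]_dilute = 8.599 × 10^-4 / 0.01019 = 0.08439 mol/L
[BrO3^-]_original = 0.08439 × 100.0/25.64 = 0.3291 mol/L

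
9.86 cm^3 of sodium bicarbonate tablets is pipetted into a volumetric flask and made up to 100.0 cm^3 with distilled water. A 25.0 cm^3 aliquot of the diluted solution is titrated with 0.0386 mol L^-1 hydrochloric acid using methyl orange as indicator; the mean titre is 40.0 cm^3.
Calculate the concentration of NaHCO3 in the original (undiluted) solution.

0.626 mol/L

NaHCO3 + HCl → NaCl + H2O + CO2
n(HCl) = 0.0400 × 0.0386 = 1.54 × 10^-3 mol
n(NaHCO3) in the aliquot = 1.54 × 10^-3 mol (1:1 ratio)
[NaHCO3]_dilute = 1.54 × 10^-3 / 0.0250 = 0.0618 mol/L
Dilution factor = 100.0 / 9.86 = 10.14
[NaHCO3]_stock = 0.0618 × 10.14 = 0.626 mol/L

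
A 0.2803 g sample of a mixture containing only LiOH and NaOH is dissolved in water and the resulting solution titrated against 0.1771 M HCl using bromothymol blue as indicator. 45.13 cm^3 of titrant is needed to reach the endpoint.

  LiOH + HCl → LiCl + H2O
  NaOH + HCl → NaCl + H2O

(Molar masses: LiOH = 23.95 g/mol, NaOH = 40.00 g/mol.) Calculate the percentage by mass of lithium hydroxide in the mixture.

n(HCl) = 0.04513 × 0.1771 = 7.993 × 10^-3 mol
Let x = n(LiOH), y = n(NaOH).
Titrant: 1x + 1y = 7.993 × 10^-3;  mass: 23.95x + 40.00y = 0.2803
Solving, x = 2.455 × 10^-3 mol, y = 5.538 × 10^-3 mol
mass of LiOH = 2.455 × 10^-3 × 23.95 = 0.05879 g
% LiOH = 0.05879 / 0.2803 × 100 = 20.98 %

20.98 %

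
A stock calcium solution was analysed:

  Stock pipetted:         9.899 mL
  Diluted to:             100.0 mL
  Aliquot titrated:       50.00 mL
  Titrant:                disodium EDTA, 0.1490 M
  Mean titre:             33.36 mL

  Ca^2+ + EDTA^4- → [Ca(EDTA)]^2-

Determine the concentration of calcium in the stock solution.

1.004 M

n(EDTA) = 0.03336 × 0.1490 = 4.971 × 10^-3 mol
n(Ca2+) in the aliquot = 4.971 × 10^-3 mol (1:1 ratio)
[Ca2+]_dilute = 4.971 × 10^-3 / 0.05000 = 0.09941 mol/L
Dilution factor = 100.0 / 9.899 = 10.10
[Ca2+]_stock = 0.09941 × 10.10 = 1.004 mol/L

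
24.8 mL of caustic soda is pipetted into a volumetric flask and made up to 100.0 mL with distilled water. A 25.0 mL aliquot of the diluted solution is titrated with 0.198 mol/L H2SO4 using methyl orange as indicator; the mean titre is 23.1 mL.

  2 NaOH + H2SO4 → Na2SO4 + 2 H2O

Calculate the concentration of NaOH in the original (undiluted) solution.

n(H2SO4) = 0.0231 × 0.198 = 4.57 × 10^-3 mol
From the 2:1 ratio, n(NaOH) in the aliquot = 2/1 × 4.57 × 10^-3 = 9.15 × 10^-3 mol
[NaOH]_dilute = 9.15 × 10^-3 / 0.0250 = 0.366 mol/L
Dilution factor = 100.0 / 24.8 = 4.032
[NaOH]_stock = 0.366 × 4.032 = 1.48 mol/L

1.48 mol/L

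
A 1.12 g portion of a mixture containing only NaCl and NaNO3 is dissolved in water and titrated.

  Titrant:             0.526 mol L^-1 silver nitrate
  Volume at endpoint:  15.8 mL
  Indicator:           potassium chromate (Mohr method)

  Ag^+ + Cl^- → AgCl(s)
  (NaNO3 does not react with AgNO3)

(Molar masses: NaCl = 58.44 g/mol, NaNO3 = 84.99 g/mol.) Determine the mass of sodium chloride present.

n(AgNO3) = 0.0158 × 0.526 = 8.31 × 10^-3 mol
Let x = n(NaCl), y = n(NaNO3).
Titrant: 1x = 8.31 × 10^-3;  mass: 58.44x + 84.99y = 1.12
Solving, x = 8.31 × 10^-3 mol, y = 7.46 × 10^-3 mol
mass of NaCl = 8.31 × 10^-3 × 58.44 = 0.486 g

0.486 g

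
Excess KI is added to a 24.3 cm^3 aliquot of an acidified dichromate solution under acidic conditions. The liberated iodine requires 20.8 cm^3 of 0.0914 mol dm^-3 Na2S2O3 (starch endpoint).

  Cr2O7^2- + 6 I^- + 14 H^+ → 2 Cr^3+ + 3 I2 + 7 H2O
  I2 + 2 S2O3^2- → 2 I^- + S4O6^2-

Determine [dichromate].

0.0130 mol/L

n(S2O3^2-) = 0.0208 × 0.0914 = 1.90 × 10^-3 mol
n(I2) = n(S2O3^2-)/2 = 9.51 × 10^-4 mol
From the 1:3 ratio, n(Cr2O7^2-) in the aliquot = 1/3 × 9.51 × 10^-4 = 3.17 × 10^-4 mol
[Cr2O7^2-] = 3.17 × 10^-4 / 0.0243 = 0.0130 mol/L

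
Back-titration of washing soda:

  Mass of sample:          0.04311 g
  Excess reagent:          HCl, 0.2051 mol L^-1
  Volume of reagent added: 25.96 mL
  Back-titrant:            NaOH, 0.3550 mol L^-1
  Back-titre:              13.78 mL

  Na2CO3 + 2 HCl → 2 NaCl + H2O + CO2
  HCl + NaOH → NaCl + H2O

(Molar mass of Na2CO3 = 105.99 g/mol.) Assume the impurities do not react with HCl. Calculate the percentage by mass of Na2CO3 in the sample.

53.17 %

n(HCl) added = 0.02596 × 0.2051 = 5.324 × 10^-3 mol
n(NaOH) used in back-titration = 0.01378 × 0.3550 = 4.892 × 10^-3 mol
n(HCl) left over = 4.892 × 10^-3 mol (1:1 ratio)
n(HCl) consumed by analyte = 5.324 × 10^-3 − 4.892 × 10^-3 = 4.325 × 10^-4 mol
From the 1:2 ratio, n(Na2CO3) = 1/2 × 4.325 × 10^-4 = 2.162 × 10^-4 mol
mass of Na2CO3 = 2.162 × 10^-4 × 105.99 = 0.02292 g
% Na2CO3 = 0.02292 / 0.04311 × 100 = 53.17 %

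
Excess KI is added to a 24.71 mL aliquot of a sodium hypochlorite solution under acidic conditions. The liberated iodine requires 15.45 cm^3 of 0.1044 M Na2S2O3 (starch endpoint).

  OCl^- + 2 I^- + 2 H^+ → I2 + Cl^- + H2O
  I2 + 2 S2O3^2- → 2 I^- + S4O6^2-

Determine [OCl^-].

0.03264 M

n(S2O3^2-) = 0.01545 × 0.1044 = 1.613 × 10^-3 mol
n(I2) = n(S2O3^2-)/2 = 8.065 × 10^-4 mol
n(OCl^-) in the aliquot = 8.065 × 10^-4 mol (1:1 ratio)
[OCl^-] = 8.065 × 10^-4 / 0.02471 = 0.03264 mol/L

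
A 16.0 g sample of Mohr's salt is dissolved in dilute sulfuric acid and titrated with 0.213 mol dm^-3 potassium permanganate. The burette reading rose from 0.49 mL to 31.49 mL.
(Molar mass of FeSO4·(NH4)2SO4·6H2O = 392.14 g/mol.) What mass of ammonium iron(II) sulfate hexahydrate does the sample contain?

MnO4^- + 5 Fe^2+ + 8 H^+ → Mn^2+ + 5 Fe^3+ + 4 H2O
n(KMnO4) = 0.0310 L × 0.213 mol/L = 6.60 × 10^-3 mol
From the 5:1 ratio, n(FeSO4·(NH4)2SO4·6H2O) = 5/1 × 6.60 × 10^-3 = 0.0330 mol
mass of FeSO4·(NH4)2SO4·6H2O = 0.0330 × 392.14 g/mol = 12.9 g

12.9 g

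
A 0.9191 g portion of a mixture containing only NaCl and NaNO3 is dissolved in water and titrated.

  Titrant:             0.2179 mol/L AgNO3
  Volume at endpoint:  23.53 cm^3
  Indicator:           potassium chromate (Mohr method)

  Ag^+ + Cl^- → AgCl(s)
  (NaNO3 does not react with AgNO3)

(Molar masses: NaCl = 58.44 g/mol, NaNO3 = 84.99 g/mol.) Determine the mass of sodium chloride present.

0.2996 g

n(AgNO3) = 0.02353 × 0.2179 = 5.127 × 10^-3 mol
Let x = n(NaCl), y = n(NaNO3).
Titrant: 1x = 5.127 × 10^-3;  mass: 58.44x + 84.99y = 0.9191
Solving, x = 5.127 × 10^-3 mol, y = 7.289 × 10^-3 mol
mass of NaCl = 5.127 × 10^-3 × 58.44 = 0.2996 g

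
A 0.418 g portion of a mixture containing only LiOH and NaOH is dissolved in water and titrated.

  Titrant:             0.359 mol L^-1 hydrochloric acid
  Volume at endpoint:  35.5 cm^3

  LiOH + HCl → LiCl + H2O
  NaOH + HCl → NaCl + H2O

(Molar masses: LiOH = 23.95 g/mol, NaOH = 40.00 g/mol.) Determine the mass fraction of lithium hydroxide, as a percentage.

32.8 %

n(HCl) = 0.0355 × 0.359 = 0.0127 mol
Let x = n(LiOH), y = n(NaOH).
Titrant: 1x + 1y = 0.0127;  mass: 23.95x + 40.00y = 0.418
Solving, x = 5.72 × 10^-3 mol, y = 7.03 × 10^-3 mol
mass of LiOH = 5.72 × 10^-3 × 23.95 = 0.137 g
% LiOH = 0.137 / 0.418 × 100 = 32.8 %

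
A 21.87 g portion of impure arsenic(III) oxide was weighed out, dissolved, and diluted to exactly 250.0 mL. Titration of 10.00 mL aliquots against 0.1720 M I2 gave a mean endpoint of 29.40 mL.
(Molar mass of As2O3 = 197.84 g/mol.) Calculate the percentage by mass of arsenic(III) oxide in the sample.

57.18 %

As2O3 + 2 I2 + 2 H2O → As2O5 + 4 HI
n(I2) per titration = 0.02940 × 0.1720 = 5.057 × 10^-3 mol
From the 1:2 ratio, n(As2O3) in each aliquot = 1/2 × 5.057 × 10^-3 = 2.528 × 10^-3 mol
n(As2O3) in the whole flask = 2.528 × 10^-3 × 250.0/10.00 = 0.06321 mol
mass of As2O3 = 0.06321 × 197.84 = 12.51 g
% As2O3 = 12.51 / 21.87 × 100 = 57.18 %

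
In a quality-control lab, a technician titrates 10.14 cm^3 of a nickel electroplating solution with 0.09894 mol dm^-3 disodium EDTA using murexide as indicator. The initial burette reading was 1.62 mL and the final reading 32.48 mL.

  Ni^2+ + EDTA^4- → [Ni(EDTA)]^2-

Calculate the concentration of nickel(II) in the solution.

n(EDTA) = 0.03086 L × 0.09894 mol/L = 3.053 × 10^-3 mol
n(Ni2+) = 3.053 × 10^-3 mol (1:1 mole ratio)
[Ni2+] = 3.053 × 10^-3 mol / 0.01014 L = 0.3011 mol/L

0.3011 mol/L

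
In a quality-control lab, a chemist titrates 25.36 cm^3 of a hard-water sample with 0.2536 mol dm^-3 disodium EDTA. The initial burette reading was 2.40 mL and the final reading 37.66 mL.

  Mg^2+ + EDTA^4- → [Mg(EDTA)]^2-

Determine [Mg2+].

n(EDTA) = 0.03526 L × 0.2536 mol/L = 8.942 × 10^-3 mol
n(Mg2+) = 8.942 × 10^-3 mol (1:1 mole ratio)
[Mg2+] = 8.942 × 10^-3 mol / 0.02536 L = 0.3526 mol/L

0.3526 mol/L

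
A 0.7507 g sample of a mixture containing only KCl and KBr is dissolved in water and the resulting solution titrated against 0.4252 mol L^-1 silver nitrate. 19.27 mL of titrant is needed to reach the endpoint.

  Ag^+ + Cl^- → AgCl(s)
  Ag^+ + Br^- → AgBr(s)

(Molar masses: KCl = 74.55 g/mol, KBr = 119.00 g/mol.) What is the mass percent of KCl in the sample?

50.12 %

n(AgNO3) = 0.01927 × 0.4252 = 8.194 × 10^-3 mol
Let x = n(KCl), y = n(KBr).
Titrant: 1x + 1y = 8.194 × 10^-3;  mass: 74.55x + 119.00y = 0.7507
Solving, x = 5.047 × 10^-3 mol, y = 3.147 × 10^-3 mol
mass of KCl = 5.047 × 10^-3 × 74.55 = 0.3763 g
% KCl = 0.3763 / 0.7507 × 100 = 50.12 %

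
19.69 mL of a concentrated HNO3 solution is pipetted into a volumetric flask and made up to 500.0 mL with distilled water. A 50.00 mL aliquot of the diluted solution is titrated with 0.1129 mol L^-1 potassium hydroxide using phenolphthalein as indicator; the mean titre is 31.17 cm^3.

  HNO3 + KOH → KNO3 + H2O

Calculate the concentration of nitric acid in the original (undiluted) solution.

n(KOH) = 0.03117 × 0.1129 = 3.519 × 10^-3 mol
n(HNO3) in the aliquot = 3.519 × 10^-3 mol (1:1 ratio)
[HNO3]_dilute = 3.519 × 10^-3 / 0.05000 = 0.07038 mol/L
Dilution factor = 500.0 / 19.69 = 25.39
[HNO3]_stock = 0.07038 × 25.39 = 1.787 mol/L

1.787 mol/L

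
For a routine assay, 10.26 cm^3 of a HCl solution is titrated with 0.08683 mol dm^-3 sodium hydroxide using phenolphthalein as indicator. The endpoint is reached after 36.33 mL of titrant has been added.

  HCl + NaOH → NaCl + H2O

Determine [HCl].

n(NaOH) = 0.03633 L × 0.08683 mol/L = 3.155 × 10^-3 mol
n(HCl) = 3.155 × 10^-3 mol (1:1 mole ratio)
[HCl] = 3.155 × 10^-3 mol / 0.01026 L = 0.3075 mol/L

0.3075 mol/L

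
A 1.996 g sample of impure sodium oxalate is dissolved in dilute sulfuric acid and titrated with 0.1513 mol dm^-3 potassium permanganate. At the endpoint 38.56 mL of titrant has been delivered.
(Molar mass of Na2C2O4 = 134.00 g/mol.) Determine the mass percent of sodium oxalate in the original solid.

2 MnO4^- + 5 C2O4^2- + 16 H^+ → 2 Mn^2+ + 10 CO2 + 8 H2O
n(KMnO4) = 0.03856 L × 0.1513 mol/L = 5.834 × 10^-3 mol
From the 5:2 ratio, n(Na2C2O4) = 5/2 × 5.834 × 10^-3 = 0.01459 mol
mass of Na2C2O4 = 0.01459 × 134.00 g/mol = 1.954 g
% Na2C2O4 = 1.954 / 1.996 × 100 = 97.92 %

97.92 %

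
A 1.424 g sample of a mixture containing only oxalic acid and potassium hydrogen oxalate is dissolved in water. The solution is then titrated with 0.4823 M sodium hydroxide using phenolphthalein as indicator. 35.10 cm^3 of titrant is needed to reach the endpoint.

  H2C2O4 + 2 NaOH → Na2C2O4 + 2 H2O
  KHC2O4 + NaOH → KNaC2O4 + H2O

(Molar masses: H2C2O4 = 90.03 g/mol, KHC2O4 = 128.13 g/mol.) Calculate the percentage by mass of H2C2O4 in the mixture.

n(NaOH) = 0.03510 × 0.4823 = 0.01693 mol
Let x = n(H2C2O4), y = n(KHC2O4).
Titrant: 2x + 1y = 0.01693;  mass: 90.03x + 128.13y = 1.424
Solving, x = 4.482 × 10^-3 mol, y = 7.964 × 10^-3 mol
mass of H2C2O4 = 4.482 × 10^-3 × 90.03 = 0.4035 g
% H2C2O4 = 0.4035 / 1.424 × 100 = 28.34 %

28.34 %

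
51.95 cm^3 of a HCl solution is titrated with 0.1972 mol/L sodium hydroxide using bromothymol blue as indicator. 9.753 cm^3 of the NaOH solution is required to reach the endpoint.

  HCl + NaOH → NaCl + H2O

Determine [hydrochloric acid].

n(NaOH) = 0.009753 L × 0.1972 mol/L = 1.923 × 10^-3 mol
n(HCl) = 1.923 × 10^-3 mol (1:1 mole ratio)
[HCl] = 1.923 × 10^-3 mol / 0.05195 L = 0.03702 mol/L

0.03702 mol/L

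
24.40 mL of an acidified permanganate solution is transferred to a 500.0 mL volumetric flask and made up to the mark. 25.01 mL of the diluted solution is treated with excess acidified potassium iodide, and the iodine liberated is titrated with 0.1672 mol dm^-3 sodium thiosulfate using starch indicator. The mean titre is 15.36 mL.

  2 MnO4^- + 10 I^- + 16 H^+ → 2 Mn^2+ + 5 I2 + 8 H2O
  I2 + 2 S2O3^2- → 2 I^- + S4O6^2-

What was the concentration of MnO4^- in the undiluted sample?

n(S2O3^2-) = 0.01536 × 0.1672 = 2.568 × 10^-3 mol
n(I2) = n(S2O3^2-)/2 = 1.284 × 10^-3 mol
From the 2:5 ratio, n(MnO4^-) in the aliquot = 2/5 × 1.284 × 10^-3 = 5.136 × 10^-4 mol
[MnO4^-]_dilute = 5.136 × 10^-4 / 0.02501 = 0.02054 mol/L
[MnO4^-]_original = 0.02054 × 500.0/24.40 = 0.4208 mol/L

0.4208 mol/L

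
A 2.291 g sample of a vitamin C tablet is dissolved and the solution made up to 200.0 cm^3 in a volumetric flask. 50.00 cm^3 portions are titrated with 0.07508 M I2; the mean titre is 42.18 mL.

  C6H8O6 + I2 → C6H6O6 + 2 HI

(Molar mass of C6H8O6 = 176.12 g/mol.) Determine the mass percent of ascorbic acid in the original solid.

97.38 %

n(I2) per titration = 0.04218 × 0.07508 = 3.167 × 10^-3 mol
n(C6H8O6) in each aliquot = 3.167 × 10^-3 mol (1:1 ratio)
n(C6H8O6) in the whole flask = 3.167 × 10^-3 × 200.0/50.00 = 0.01267 mol
mass of C6H8O6 = 0.01267 × 176.12 = 2.231 g
% C6H8O6 = 2.231 / 2.291 × 100 = 97.38 %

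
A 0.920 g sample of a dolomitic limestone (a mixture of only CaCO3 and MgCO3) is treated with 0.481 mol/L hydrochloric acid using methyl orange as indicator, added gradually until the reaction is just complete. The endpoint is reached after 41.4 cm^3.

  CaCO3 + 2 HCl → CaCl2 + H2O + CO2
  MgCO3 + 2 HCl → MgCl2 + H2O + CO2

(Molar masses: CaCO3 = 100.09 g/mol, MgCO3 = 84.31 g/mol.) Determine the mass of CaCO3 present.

n(HCl) = 0.0414 × 0.481 = 0.0199 mol
Let x = n(CaCO3), y = n(MgCO3).
Titrant: 2x + 2y = 0.0199;  mass: 100.09x + 84.31y = 0.920
Solving, x = 5.10 × 10^-3 mol, y = 4.85 × 10^-3 mol
mass of CaCO3 = 5.10 × 10^-3 × 100.09 = 0.511 g

0.511 g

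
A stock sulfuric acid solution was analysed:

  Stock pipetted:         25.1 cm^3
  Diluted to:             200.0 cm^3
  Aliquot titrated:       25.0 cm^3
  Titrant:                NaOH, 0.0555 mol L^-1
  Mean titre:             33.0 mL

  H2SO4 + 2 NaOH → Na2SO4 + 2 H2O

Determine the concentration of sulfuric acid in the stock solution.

0.292 mol/L

n(NaOH) = 0.0330 × 0.0555 = 1.83 × 10^-3 mol
From the 1:2 ratio, n(H2SO4) in the aliquot = 1/2 × 1.83 × 10^-3 = 9.16 × 10^-4 mol
[H2SO4]_dilute = 9.16 × 10^-4 / 0.0250 = 0.0366 mol/L
Dilution factor = 200.0 / 25.1 = 7.968
[H2SO4]_stock = 0.0366 × 7.968 = 0.292 mol/L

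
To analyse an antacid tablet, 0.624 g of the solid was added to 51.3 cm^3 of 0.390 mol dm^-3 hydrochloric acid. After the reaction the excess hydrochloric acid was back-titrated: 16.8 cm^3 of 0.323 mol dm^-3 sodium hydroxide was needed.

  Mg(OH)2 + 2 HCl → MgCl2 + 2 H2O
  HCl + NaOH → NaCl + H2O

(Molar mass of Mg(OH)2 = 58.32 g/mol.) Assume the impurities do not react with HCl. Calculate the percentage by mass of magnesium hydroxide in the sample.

68.1 %

n(HCl) added = 0.0513 × 0.390 = 0.0200 mol
n(NaOH) used in back-titration = 0.0168 × 0.323 = 5.43 × 10^-3 mol
n(HCl) left over = 5.43 × 10^-3 mol (1:1 ratio)
n(HCl) consumed by analyte = 0.0200 − 5.43 × 10^-3 = 0.0146 mol
From the 1:2 ratio, n(Mg(OH)2) = 1/2 × 0.0146 = 7.29 × 10^-3 mol
mass of Mg(OH)2 = 7.29 × 10^-3 × 58.32 = 0.425 g
% Mg(OH)2 = 0.425 / 0.624 × 100 = 68.1 %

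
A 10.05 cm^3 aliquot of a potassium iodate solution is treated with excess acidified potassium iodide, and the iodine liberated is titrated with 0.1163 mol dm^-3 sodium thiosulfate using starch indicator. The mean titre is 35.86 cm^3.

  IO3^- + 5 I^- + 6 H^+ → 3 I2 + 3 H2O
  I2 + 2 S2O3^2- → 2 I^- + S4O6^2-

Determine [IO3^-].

n(S2O3^2-) = 0.03586 × 0.1163 = 4.171 × 10^-3 mol
n(I2) = n(S2O3^2-)/2 = 2.085 × 10^-3 mol
From the 1:3 ratio, n(IO3^-) in the aliquot = 1/3 × 2.085 × 10^-3 = 6.951 × 10^-4 mol
[IO3^-] = 6.951 × 10^-4 / 0.01005 = 0.06916 mol/L

0.06916 mol/L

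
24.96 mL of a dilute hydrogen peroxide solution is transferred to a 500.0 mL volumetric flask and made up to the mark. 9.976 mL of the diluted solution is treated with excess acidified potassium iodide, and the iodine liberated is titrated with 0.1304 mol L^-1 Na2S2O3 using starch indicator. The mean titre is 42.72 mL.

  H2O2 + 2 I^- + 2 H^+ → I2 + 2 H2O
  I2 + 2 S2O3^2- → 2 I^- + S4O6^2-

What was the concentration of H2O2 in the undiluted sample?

5.593 mol/L

n(S2O3^2-) = 0.04272 × 0.1304 = 5.571 × 10^-3 mol
n(I2) = n(S2O3^2-)/2 = 2.785 × 10^-3 mol
n(H2O2) in the aliquot = 2.785 × 10^-3 mol (1:1 ratio)
[H2O2]_dilute = 2.785 × 10^-3 / 0.009976 = 0.2792 mol/L
[H2O2]_original = 0.2792 × 500.0/24.96 = 5.593 mol/L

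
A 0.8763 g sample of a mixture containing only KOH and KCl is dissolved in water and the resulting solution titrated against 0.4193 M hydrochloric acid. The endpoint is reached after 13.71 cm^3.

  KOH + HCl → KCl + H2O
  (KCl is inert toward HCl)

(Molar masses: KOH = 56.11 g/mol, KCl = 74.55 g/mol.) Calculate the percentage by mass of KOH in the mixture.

n(HCl) = 0.01371 × 0.4193 = 5.749 × 10^-3 mol
Let x = n(KOH), y = n(KCl).
Titrant: 1x = 5.749 × 10^-3;  mass: 56.11x + 74.55y = 0.8763
Solving, x = 5.749 × 10^-3 mol, y = 7.428 × 10^-3 mol
mass of KOH = 5.749 × 10^-3 × 56.11 = 0.3226 g
% KOH = 0.3226 / 0.8763 × 100 = 36.81 %

36.81 %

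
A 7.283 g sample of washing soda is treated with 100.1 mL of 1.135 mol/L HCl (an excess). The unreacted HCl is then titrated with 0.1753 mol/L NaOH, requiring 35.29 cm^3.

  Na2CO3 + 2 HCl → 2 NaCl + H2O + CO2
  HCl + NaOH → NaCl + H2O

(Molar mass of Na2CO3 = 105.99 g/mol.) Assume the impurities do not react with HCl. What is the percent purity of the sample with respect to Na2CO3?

78.17 %

n(HCl) added = 0.1001 × 1.135 = 0.1136 mol
n(NaOH) used in back-titration = 0.03529 × 0.1753 = 6.186 × 10^-3 mol
n(HCl) left over = 6.186 × 10^-3 mol (1:1 ratio)
n(HCl) consumed by analyte = 0.1136 − 6.186 × 10^-3 = 0.1074 mol
From the 1:2 ratio, n(Na2CO3) = 1/2 × 0.1074 = 0.05371 mol
mass of Na2CO3 = 0.05371 × 105.99 = 5.693 g
% Na2CO3 = 5.693 / 7.283 × 100 = 78.17 %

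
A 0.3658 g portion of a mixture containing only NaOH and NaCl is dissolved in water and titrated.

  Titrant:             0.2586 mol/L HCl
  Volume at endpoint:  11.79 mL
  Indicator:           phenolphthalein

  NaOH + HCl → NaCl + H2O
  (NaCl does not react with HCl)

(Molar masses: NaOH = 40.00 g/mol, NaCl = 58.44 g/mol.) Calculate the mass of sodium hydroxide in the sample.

n(HCl) = 0.01179 × 0.2586 = 3.049 × 10^-3 mol
Let x = n(NaOH), y = n(NaCl).
Titrant: 1x = 3.049 × 10^-3;  mass: 40.00x + 58.44y = 0.3658
Solving, x = 3.049 × 10^-3 mol, y = 4.173 × 10^-3 mol
mass of NaOH = 3.049 × 10^-3 × 40.00 = 0.1220 g

0.1220 g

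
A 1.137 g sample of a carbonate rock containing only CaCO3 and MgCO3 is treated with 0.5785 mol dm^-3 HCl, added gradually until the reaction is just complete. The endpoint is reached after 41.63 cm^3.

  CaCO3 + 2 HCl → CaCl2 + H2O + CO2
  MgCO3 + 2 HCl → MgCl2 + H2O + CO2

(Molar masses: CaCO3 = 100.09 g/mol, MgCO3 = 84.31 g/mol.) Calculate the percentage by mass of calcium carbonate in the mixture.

67.94 %

n(HCl) = 0.04163 × 0.5785 = 0.02408 mol
Let x = n(CaCO3), y = n(MgCO3).
Titrant: 2x + 2y = 0.02408;  mass: 100.09x + 84.31y = 1.137
Solving, x = 7.718 × 10^-3 mol, y = 4.324 × 10^-3 mol
mass of CaCO3 = 7.718 × 10^-3 × 100.09 = 0.7725 g
% CaCO3 = 0.7725 / 1.137 × 100 = 67.94 %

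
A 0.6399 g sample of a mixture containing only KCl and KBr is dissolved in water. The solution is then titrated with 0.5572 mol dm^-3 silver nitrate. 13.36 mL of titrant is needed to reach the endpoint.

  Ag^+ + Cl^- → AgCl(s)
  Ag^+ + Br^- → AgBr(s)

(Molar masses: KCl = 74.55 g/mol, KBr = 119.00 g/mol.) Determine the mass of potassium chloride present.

n(AgNO3) = 0.01336 × 0.5572 = 7.444 × 10^-3 mol
Let x = n(KCl), y = n(KBr).
Titrant: 1x + 1y = 7.444 × 10^-3;  mass: 74.55x + 119.00y = 0.6399
Solving, x = 5.533 × 10^-3 mol, y = 1.911 × 10^-3 mol
mass of KCl = 5.533 × 10^-3 × 74.55 = 0.4125 g

0.4125 g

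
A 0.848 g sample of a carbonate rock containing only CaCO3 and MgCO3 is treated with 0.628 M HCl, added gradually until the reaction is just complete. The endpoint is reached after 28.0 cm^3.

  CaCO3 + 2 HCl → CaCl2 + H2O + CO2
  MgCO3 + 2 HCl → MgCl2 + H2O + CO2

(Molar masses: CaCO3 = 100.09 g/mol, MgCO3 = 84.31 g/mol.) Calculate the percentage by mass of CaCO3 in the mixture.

n(HCl) = 0.0280 × 0.628 = 0.0176 mol
Let x = n(CaCO3), y = n(MgCO3).
Titrant: 2x + 2y = 0.0176;  mass: 100.09x + 84.31y = 0.848
Solving, x = 6.76 × 10^-3 mol, y = 2.03 × 10^-3 mol
mass of CaCO3 = 6.76 × 10^-3 × 100.09 = 0.677 g
% CaCO3 = 0.677 / 0.848 × 100 = 79.8 %

79.8 %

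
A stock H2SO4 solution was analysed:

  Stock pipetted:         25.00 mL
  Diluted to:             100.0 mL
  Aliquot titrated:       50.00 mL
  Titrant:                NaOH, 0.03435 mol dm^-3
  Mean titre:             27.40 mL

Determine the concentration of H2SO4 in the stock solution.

H2SO4 + 2 NaOH → Na2SO4 + 2 H2O
n(NaOH) = 0.02740 × 0.03435 = 9.412 × 10^-4 mol
From the 1:2 ratio, n(H2SO4) in the aliquot = 1/2 × 9.412 × 10^-4 = 4.706 × 10^-4 mol
[H2SO4]_dilute = 4.706 × 10^-4 / 0.05000 = 0.009412 mol/L
Dilution factor = 100.0 / 25.00 = 4.000
[H2SO4]_stock = 0.009412 × 4.000 = 0.03765 mol/L

0.03765 mol/L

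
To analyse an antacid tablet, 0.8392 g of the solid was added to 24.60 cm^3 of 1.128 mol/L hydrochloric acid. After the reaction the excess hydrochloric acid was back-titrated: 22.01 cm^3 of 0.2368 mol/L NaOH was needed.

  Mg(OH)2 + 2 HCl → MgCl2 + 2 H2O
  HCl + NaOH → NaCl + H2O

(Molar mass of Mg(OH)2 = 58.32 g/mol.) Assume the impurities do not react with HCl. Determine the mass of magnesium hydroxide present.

n(HCl) added = 0.02460 × 1.128 = 0.02775 mol
n(NaOH) used in back-titration = 0.02201 × 0.2368 = 5.212 × 10^-3 mol
n(HCl) left over = 5.212 × 10^-3 mol (1:1 ratio)
n(HCl) consumed by analyte = 0.02775 − 5.212 × 10^-3 = 0.02254 mol
From the 1:2 ratio, n(Mg(OH)2) = 1/2 × 0.02254 = 0.01127 mol
mass of Mg(OH)2 = 0.01127 × 58.32 = 0.6572 g

0.6572 g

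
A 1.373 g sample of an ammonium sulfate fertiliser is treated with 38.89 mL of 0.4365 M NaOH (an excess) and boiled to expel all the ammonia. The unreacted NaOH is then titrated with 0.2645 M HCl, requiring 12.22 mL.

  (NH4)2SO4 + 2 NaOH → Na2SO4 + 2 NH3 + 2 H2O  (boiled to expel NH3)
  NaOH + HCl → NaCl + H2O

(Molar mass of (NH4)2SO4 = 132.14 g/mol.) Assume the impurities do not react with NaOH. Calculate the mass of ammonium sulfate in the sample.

n(NaOH) added = 0.03889 × 0.4365 = 0.01698 mol
n(HCl) used in back-titration = 0.01222 × 0.2645 = 3.232 × 10^-3 mol
n(NaOH) left over = 3.232 × 10^-3 mol (1:1 ratio)
n(NaOH) consumed by analyte = 0.01698 − 3.232 × 10^-3 = 0.01374 mol
From the 1:2 ratio, n((NH4)2SO4) = 1/2 × 0.01374 = 6.872 × 10^-3 mol
mass of (NH4)2SO4 = 6.872 × 10^-3 × 132.14 = 0.9080 g

0.9080 g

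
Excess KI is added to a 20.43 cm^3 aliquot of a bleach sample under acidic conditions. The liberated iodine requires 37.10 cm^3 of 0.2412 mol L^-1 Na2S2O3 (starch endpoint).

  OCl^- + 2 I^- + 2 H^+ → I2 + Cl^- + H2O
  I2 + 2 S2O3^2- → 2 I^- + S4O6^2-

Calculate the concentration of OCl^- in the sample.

n(S2O3^2-) = 0.03710 × 0.2412 = 8.949 × 10^-3 mol
n(I2) = n(S2O3^2-)/2 = 4.474 × 10^-3 mol
n(OCl^-) in the aliquot = 4.474 × 10^-3 mol (1:1 ratio)
[OCl^-] = 4.474 × 10^-3 / 0.02043 = 0.2190 mol/L

0.2190 mol/L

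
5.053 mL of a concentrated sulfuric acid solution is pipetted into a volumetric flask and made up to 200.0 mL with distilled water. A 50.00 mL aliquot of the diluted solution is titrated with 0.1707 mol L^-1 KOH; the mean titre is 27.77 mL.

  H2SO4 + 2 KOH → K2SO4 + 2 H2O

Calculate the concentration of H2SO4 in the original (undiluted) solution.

1.876 mol/L

n(KOH) = 0.02777 × 0.1707 = 4.740 × 10^-3 mol
From the 1:2 ratio, n(H2SO4) in the aliquot = 1/2 × 4.740 × 10^-3 = 2.370 × 10^-3 mol
[H2SO4]_dilute = 2.370 × 10^-3 / 0.05000 = 0.04740 mol/L
Dilution factor = 200.0 / 5.053 = 39.58
[H2SO4]_stock = 0.04740 × 39.58 = 1.876 mol/L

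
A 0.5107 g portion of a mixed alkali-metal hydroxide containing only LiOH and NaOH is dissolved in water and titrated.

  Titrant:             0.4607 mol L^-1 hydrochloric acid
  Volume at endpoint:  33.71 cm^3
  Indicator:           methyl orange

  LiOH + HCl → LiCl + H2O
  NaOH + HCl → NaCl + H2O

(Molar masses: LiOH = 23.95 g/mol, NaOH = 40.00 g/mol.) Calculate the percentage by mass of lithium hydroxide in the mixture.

32.29 %

n(HCl) = 0.03371 × 0.4607 = 0.01553 mol
Let x = n(LiOH), y = n(NaOH).
Titrant: 1x + 1y = 0.01553;  mass: 23.95x + 40.00y = 0.5107
Solving, x = 6.885 × 10^-3 mol, y = 8.645 × 10^-3 mol
mass of LiOH = 6.885 × 10^-3 × 23.95 = 0.1649 g
% LiOH = 0.1649 / 0.5107 × 100 = 32.29 %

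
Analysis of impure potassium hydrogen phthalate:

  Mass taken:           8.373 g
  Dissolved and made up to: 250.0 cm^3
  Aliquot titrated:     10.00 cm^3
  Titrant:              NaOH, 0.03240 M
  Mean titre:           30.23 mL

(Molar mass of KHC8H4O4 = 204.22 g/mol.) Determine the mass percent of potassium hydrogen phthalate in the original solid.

KHC8H4O4 + NaOH → KNaC8H4O4 + H2O
n(NaOH) per titration = 0.03023 × 0.03240 = 9.795 × 10^-4 mol
n(KHC8H4O4) in each aliquot = 9.795 × 10^-4 mol (1:1 ratio)
n(KHC8H4O4) in the whole flask = 9.795 × 10^-4 × 250.0/10.00 = 0.02449 mol
mass of KHC8H4O4 = 0.02449 × 204.22 = 5.001 g
% KHC8H4O4 = 5.001 / 8.373 × 100 = 59.72 %

59.72 %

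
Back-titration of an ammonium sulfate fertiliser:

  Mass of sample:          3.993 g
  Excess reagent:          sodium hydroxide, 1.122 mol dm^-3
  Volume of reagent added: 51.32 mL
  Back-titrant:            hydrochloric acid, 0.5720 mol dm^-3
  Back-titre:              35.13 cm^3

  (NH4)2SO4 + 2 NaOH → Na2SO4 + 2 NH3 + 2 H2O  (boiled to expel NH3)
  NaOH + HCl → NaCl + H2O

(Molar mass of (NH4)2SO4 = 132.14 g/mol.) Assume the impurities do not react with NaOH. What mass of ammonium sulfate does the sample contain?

2.477 g

n(NaOH) added = 0.05132 × 1.122 = 0.05758 mol
n(HCl) used in back-titration = 0.03513 × 0.5720 = 0.02009 mol
n(NaOH) left over = 0.02009 mol (1:1 ratio)
n(NaOH) consumed by analyte = 0.05758 − 0.02009 = 0.03749 mol
From the 1:2 ratio, n((NH4)2SO4) = 1/2 × 0.03749 = 0.01874 mol
mass of (NH4)2SO4 = 0.01874 × 132.14 = 2.477 g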